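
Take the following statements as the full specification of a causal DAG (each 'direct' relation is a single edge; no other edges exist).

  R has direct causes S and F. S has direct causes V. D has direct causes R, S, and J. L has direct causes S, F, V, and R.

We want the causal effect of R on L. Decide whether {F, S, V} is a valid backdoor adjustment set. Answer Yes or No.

Yes

Backdoor paths from R to L (paths whose first edge points into R):
  P1: R <- S <- V -> L
  P2: R <- S -> L
  P3: R <- F -> L
Condition 1 (no descendant of R in the set): holds — descendants of R are {D, L}; none are in {F, S, V}.
Condition 2 (every backdoor path blocked by {F, S, V}):
  P1: blocked at chain node S ∈ conditioning set.
  P2: blocked at fork node S ∈ conditioning set.
  P3: blocked at fork node F ∈ conditioning set.
{F, S, V} satisfies the backdoor criterion.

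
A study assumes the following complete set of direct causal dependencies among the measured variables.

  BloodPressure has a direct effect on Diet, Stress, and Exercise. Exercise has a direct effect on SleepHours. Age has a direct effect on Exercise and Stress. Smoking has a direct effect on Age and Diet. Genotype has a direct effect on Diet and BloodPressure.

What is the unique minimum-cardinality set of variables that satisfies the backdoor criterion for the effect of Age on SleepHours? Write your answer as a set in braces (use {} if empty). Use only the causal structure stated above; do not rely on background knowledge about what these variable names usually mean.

Variables eligible for adjustment (non-descendants of Age, excluding Age and SleepHours): {BloodPressure, Diet, Genotype, Smoking}.
Backdoor paths from Age to SleepHours:
  P1: Age <- Smoking -> Diet <- Genotype -> BloodPressure -> Exercise -> SleepHours
  P2: Age <- Smoking -> Diet <- BloodPressure -> Exercise -> SleepHours
Each backdoor path contains an unconditioned collider, so every path is already blocked with the empty conditioning set:
  P1: blocked at collider Diet (neither it nor any descendant is in the conditioning set).
  P2: blocked at collider Diet (neither it nor any descendant is in the conditioning set).
The empty set is therefore the unique smallest valid set.

{}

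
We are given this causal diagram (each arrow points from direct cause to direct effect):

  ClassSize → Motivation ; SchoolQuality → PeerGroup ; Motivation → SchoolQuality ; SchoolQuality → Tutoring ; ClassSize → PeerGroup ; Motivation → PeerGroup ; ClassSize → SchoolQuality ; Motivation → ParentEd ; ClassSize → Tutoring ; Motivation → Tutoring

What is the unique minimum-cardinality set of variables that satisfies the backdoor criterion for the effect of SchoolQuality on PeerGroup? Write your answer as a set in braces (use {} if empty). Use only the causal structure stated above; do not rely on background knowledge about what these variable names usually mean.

Variables eligible for adjustment (non-descendants of SchoolQuality, excluding SchoolQuality and PeerGroup): {ClassSize, Motivation, ParentEd}.
Backdoor paths from SchoolQuality to PeerGroup:
  P1: SchoolQuality <- ClassSize -> Motivation -> PeerGroup
  P2: SchoolQuality <- ClassSize -> Tutoring <- Motivation -> PeerGroup
  P3: SchoolQuality <- ClassSize -> PeerGroup
  P4: SchoolQuality <- Motivation <- ClassSize -> PeerGroup
  P5: SchoolQuality <- Motivation -> Tutoring <- ClassSize -> PeerGroup
  P6: SchoolQuality <- Motivation -> PeerGroup
The empty set is not sufficient: P1 (SchoolQuality <- ClassSize -> Motivation -> PeerGroup) has no collider blocking it and no conditioned non-collider, so it is open.
Try {ClassSize, Motivation}:
  P1: blocked at fork node ClassSize ∈ conditioning set.
  P2: blocked at fork node ClassSize ∈ conditioning set.
  P3: blocked at fork node ClassSize ∈ conditioning set.
  P4: blocked at chain node Motivation ∈ conditioning set.
  P5: blocked at fork node Motivation ∈ conditioning set.
  P6: blocked at fork node Motivation ∈ conditioning set.
{ClassSize, Motivation} contains no descendant of SchoolQuality and blocks every backdoor path.
Every element of {ClassSize, Motivation} is needed (dropping ClassSize leaves P3 open; dropping Motivation leaves P6 open), so no proper subset is valid.
Among all size-2 subsets of the eligible variables, only {ClassSize, Motivation} blocks every backdoor path, so it is the unique smallest valid adjustment set.

{ClassSize, Motivation}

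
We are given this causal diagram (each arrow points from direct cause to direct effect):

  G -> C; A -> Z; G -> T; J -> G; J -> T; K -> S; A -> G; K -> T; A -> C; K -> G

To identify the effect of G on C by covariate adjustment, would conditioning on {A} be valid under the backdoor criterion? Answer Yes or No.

Backdoor paths from G to C (paths whose first edge points into G):
  P1: G <- A -> C
Condition 1 (no descendant of G in the set): holds — descendants of G are {C, T}; none are in {A}.
Condition 2 (every backdoor path blocked by {A}):
  P1: blocked at fork node A ∈ conditioning set.
{A} satisfies the backdoor criterion.

Yes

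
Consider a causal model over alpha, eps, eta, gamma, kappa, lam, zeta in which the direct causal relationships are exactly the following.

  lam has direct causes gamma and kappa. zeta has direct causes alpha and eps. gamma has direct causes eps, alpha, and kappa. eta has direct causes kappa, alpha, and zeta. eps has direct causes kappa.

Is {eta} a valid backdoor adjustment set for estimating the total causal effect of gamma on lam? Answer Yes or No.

No

Backdoor paths from gamma to lam (paths whose first edge points into gamma):
  P1: gamma <- alpha -> zeta <- eps <- kappa -> lam
  P2: gamma <- alpha -> zeta -> eta <- kappa -> lam
  P3: gamma <- alpha -> eta <- kappa -> lam
  P4: gamma <- alpha -> eta <- zeta <- eps <- kappa -> lam
  P5: gamma <- kappa -> lam
  P6: gamma <- eps <- kappa -> lam
  P7: gamma <- eps -> zeta <- alpha -> eta <- kappa -> lam
  P8: gamma <- eps -> zeta -> eta <- kappa -> lam
Condition 1 (no descendant of gamma in the set): holds — descendants of gamma are {lam}; none are in {eta}.
Condition 2 (every backdoor path blocked by {eta}):
  P1: open — collider(s) zeta are conditioned on (or have a conditioned descendant) and no non-collider on the path is in the set.
  P2: open — collider(s) eta are conditioned on (or have a conditioned descendant) and no non-collider on the path is in the set.
  P3: open — collider(s) eta are conditioned on (or have a conditioned descendant) and no non-collider on the path is in the set.
  P4: open — collider(s) eta are conditioned on (or have a conditioned descendant) and no non-collider on the path is in the set.
  P5: open — no interior node is in the conditioning set.
  P6: open — no interior node is in the conditioning set.
  P7: open — collider(s) zeta, eta are conditioned on (or have a conditioned descendant) and no non-collider on the path is in the set.
  P8: open — collider(s) eta are conditioned on (or have a conditioned descendant) and no non-collider on the path is in the set.
{eta} does not satisfy the backdoor criterion.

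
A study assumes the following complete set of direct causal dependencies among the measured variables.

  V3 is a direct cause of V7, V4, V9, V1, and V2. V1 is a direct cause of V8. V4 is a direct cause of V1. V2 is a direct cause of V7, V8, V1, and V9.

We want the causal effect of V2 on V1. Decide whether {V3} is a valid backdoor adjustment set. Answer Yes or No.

Backdoor paths from V2 to V1 (paths whose first edge points into V2):
  P1: V2 <- V3 -> V4 -> V1
  P2: V2 <- V3 -> V1
Condition 1 (no descendant of V2 in the set): holds — descendants of V2 are {V1, V7, V8, V9}; none are in {V3}.
Condition 2 (every backdoor path blocked by {V3}):
  P1: blocked at fork node V3 ∈ conditioning set.
  P2: blocked at fork node V3 ∈ conditioning set.
{V3} satisfies the backdoor criterion.

Yes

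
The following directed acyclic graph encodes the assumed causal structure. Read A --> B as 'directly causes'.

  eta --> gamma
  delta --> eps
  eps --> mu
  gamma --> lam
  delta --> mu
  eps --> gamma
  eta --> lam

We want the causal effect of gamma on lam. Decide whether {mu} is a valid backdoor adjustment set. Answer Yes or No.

Backdoor paths from gamma to lam (paths whose first edge points into gamma):
  P1: gamma <- eta -> lam
Condition 1 (no descendant of gamma in the set): holds — descendants of gamma are {lam}; none are in {mu}.
Condition 2 (every backdoor path blocked by {mu}):
  P1: open — no interior node is in the conditioning set.
{mu} does not satisfy the backdoor criterion.

No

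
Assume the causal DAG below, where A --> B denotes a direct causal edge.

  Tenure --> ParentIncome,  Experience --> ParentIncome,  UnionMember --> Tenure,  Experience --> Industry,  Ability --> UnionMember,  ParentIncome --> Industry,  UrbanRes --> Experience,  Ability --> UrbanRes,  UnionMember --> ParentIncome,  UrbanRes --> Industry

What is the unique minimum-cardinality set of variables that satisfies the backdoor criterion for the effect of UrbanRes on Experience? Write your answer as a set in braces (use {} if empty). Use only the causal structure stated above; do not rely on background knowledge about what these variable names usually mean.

{}

Variables eligible for adjustment (non-descendants of UrbanRes, excluding UrbanRes and Experience): {Ability, Tenure, UnionMember}.
Backdoor paths from UrbanRes to Experience:
  P1: UrbanRes <- Ability -> UnionMember -> Tenure -> ParentIncome <- Experience
  P2: UrbanRes <- Ability -> UnionMember -> Tenure -> ParentIncome -> Industry <- Experience
  P3: UrbanRes <- Ability -> UnionMember -> ParentIncome <- Experience
  P4: UrbanRes <- Ability -> UnionMember -> ParentIncome -> Industry <- Experience
Each backdoor path contains an unconditioned collider, so every path is already blocked with the empty conditioning set:
  P1: blocked at collider ParentIncome (neither it nor any descendant is in the conditioning set).
  P2: blocked at collider Industry (neither it nor any descendant is in the conditioning set).
  P3: blocked at collider ParentIncome (neither it nor any descendant is in the conditioning set).
  P4: blocked at collider Industry (neither it nor any descendant is in the conditioning set).
The empty set is therefore the unique smallest valid set.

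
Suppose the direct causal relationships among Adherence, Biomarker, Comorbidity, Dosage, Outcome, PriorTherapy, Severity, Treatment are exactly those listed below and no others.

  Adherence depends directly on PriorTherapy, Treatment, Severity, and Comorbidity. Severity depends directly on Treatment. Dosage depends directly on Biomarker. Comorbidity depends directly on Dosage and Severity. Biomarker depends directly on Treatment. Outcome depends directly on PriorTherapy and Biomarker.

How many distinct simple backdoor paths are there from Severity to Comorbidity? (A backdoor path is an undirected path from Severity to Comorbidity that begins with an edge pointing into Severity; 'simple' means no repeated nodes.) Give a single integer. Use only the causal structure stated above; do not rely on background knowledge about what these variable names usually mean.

A backdoor path from Severity to Comorbidity is any simple undirected path whose first edge points into Severity (i.e. leaves Severity via a parent).
Parents of Severity: {Treatment}.
Enumerating:
  P1: Severity <- Treatment -> Biomarker -> Dosage -> Comorbidity
  P2: Severity <- Treatment -> Biomarker -> Outcome <- PriorTherapy -> Adherence <- Comorbidity
  P3: Severity <- Treatment -> Adherence <- PriorTherapy -> Outcome <- Biomarker -> Dosage -> Comorbidity
  P4: Severity <- Treatment -> Adherence <- Comorbidity
That exhausts the simple backdoor paths. Count: 4.

4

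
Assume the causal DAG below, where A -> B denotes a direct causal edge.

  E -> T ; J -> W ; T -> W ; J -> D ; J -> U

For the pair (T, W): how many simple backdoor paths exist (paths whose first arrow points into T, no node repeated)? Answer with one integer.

A backdoor path from T to W is any simple undirected path whose first edge points into T (i.e. leaves T via a parent).
Parents of T: {E}.
No simple path from any parent of T reaches W without revisiting T, so there are no backdoor paths.

0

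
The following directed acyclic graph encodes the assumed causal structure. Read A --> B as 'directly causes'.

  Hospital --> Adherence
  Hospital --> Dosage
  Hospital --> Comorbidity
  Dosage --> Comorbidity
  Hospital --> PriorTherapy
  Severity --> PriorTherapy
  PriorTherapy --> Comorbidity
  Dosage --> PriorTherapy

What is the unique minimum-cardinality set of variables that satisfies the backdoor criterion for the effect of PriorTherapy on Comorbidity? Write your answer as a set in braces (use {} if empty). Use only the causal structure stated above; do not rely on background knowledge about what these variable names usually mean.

Variables eligible for adjustment (non-descendants of PriorTherapy, excluding PriorTherapy and Comorbidity): {Adherence, Dosage, Hospital, Severity}.
Backdoor paths from PriorTherapy to Comorbidity:
  P1: PriorTherapy <- Hospital -> Dosage -> Comorbidity
  P2: PriorTherapy <- Hospital -> Comorbidity
  P3: PriorTherapy <- Dosage <- Hospital -> Comorbidity
  P4: PriorTherapy <- Dosage -> Comorbidity
The empty set is not sufficient: P1 (PriorTherapy <- Hospital -> Dosage -> Comorbidity) has no collider blocking it and no conditioned non-collider, so it is open.
Try {Dosage, Hospital}:
  P1: blocked at fork node Hospital ∈ conditioning set.
  P2: blocked at fork node Hospital ∈ conditioning set.
  P3: blocked at chain node Dosage ∈ conditioning set.
  P4: blocked at fork node Dosage ∈ conditioning set.
{Dosage, Hospital} contains no descendant of PriorTherapy and blocks every backdoor path.
Every element of {Dosage, Hospital} is needed (dropping Dosage leaves P4 open; dropping Hospital leaves P2 open), so no proper subset is valid.
Among all size-2 subsets of the eligible variables, only {Dosage, Hospital} blocks every backdoor path, so it is the unique smallest valid adjustment set.

{Dosage, Hospital}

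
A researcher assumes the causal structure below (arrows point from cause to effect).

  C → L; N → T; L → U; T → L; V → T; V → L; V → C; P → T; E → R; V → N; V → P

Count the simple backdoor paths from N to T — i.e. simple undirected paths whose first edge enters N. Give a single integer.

4

A backdoor path from N to T is any simple undirected path whose first edge points into N (i.e. leaves N via a parent).
Parents of N: {V}.
Enumerating:
  P1: N <- V -> P -> T
  P2: N <- V -> T
  P3: N <- V -> C -> L <- T
  P4: N <- V -> L <- T
That exhausts the simple backdoor paths. Count: 4.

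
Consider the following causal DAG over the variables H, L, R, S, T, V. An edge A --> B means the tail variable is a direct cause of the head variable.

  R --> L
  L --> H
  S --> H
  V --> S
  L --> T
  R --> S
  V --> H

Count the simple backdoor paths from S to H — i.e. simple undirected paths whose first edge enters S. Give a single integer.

A backdoor path from S to H is any simple undirected path whose first edge points into S (i.e. leaves S via a parent).
Parents of S: {R, V}.
Enumerating:
  P1: S <- R -> L -> H
  P2: S <- V -> H
That exhausts the simple backdoor paths. Count: 2.

2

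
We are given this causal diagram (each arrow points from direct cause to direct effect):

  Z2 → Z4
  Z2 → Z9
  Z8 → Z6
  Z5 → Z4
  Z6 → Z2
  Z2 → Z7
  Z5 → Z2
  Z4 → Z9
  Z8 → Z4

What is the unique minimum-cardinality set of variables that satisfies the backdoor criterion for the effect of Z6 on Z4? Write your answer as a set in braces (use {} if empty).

Variables eligible for adjustment (non-descendants of Z6, excluding Z6 and Z4): {Z5, Z8}.
Backdoor paths from Z6 to Z4:
  P1: Z6 <- Z8 -> Z4
The empty set is not sufficient: P1 (Z6 <- Z8 -> Z4) has no collider blocking it and no conditioned non-collider, so it is open.
Try {Z8}:
  P1: blocked at fork node Z8 ∈ conditioning set.
{Z8} contains no descendant of Z6 and blocks every backdoor path.
No other singleton works — e.g. {Z5} leaves P1 open — so {Z8} is the unique smallest valid adjustment set.

{Z8}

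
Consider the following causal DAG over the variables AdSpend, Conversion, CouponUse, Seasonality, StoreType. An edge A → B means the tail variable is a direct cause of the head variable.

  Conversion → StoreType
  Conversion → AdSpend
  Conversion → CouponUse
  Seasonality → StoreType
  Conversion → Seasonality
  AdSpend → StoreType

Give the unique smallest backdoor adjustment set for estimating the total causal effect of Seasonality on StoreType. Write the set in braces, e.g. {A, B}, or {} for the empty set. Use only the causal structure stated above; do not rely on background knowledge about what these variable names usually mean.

Variables eligible for adjustment (non-descendants of Seasonality, excluding Seasonality and StoreType): {AdSpend, Conversion, CouponUse}.
Backdoor paths from Seasonality to StoreType:
  P1: Seasonality <- Conversion -> AdSpend -> StoreType
  P2: Seasonality <- Conversion -> StoreType
The empty set is not sufficient: P1 (Seasonality <- Conversion -> AdSpend -> StoreType) has no collider blocking it and no conditioned non-collider, so it is open.
Try {Conversion}:
  P1: blocked at fork node Conversion ∈ conditioning set.
  P2: blocked at fork node Conversion ∈ conditioning set.
{Conversion} contains no descendant of Seasonality and blocks every backdoor path.
No other singleton works — e.g. {AdSpend} leaves P2 open — so {Conversion} is the unique smallest valid adjustment set.

{Conversion}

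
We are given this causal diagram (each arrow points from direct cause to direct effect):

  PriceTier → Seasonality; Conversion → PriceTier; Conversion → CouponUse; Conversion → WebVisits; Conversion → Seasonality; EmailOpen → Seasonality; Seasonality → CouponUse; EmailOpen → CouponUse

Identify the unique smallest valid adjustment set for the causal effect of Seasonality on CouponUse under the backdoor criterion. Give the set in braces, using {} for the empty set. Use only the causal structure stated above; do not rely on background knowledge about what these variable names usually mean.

{Conversion, EmailOpen}

Variables eligible for adjustment (non-descendants of Seasonality, excluding Seasonality and CouponUse): {Conversion, EmailOpen, PriceTier, WebVisits}.
Backdoor paths from Seasonality to CouponUse:
  P1: Seasonality <- Conversion -> CouponUse
  P2: Seasonality <- EmailOpen -> CouponUse
  P3: Seasonality <- PriceTier <- Conversion -> CouponUse
The empty set is not sufficient: P1 (Seasonality <- Conversion -> CouponUse) has no collider blocking it and no conditioned non-collider, so it is open.
Try {Conversion, EmailOpen}:
  P1: blocked at fork node Conversion ∈ conditioning set.
  P2: blocked at fork node EmailOpen ∈ conditioning set.
  P3: blocked at fork node Conversion ∈ conditioning set.
{Conversion, EmailOpen} contains no descendant of Seasonality and blocks every backdoor path.
Every element of {Conversion, EmailOpen} is needed (dropping Conversion leaves P1 open; dropping EmailOpen leaves P2 open), so no proper subset is valid.
Among all size-2 subsets of the eligible variables, only {Conversion, EmailOpen} blocks every backdoor path, so it is the unique smallest valid adjustment set.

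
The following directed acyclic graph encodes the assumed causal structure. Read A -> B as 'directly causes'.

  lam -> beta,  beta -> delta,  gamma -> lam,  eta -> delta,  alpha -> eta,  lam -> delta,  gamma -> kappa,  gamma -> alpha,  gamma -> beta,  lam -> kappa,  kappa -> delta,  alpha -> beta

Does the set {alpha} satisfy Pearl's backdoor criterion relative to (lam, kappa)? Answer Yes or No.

No

Backdoor paths from lam to kappa (paths whose first edge points into lam):
  P1: lam <- gamma -> alpha -> eta -> delta <- kappa
  P2: lam <- gamma -> alpha -> beta -> delta <- kappa
  P3: lam <- gamma -> beta <- alpha -> eta -> delta <- kappa
  P4: lam <- gamma -> beta -> delta <- kappa
  P5: lam <- gamma -> kappa
Condition 1 (no descendant of lam in the set): holds — descendants of lam are {beta, delta, kappa}; none are in {alpha}.
Condition 2 (every backdoor path blocked by {alpha}):
  P1: blocked at chain node alpha ∈ conditioning set.
  P2: blocked at chain node alpha ∈ conditioning set.
  P3: blocked at collider beta (neither it nor any descendant is in the conditioning set).
  P4: blocked at collider delta (neither it nor any descendant is in the conditioning set).
  P5: open — no interior node is in the conditioning set.
{alpha} does not satisfy the backdoor criterion.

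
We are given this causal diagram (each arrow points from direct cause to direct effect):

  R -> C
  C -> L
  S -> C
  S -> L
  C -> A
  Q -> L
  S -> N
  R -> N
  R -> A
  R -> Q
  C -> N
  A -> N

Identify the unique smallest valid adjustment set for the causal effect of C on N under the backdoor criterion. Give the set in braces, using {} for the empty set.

Variables eligible for adjustment (non-descendants of C, excluding C and N): {Q, R, S}.
Backdoor paths from C to N:
  P1: C <- S -> N
  P2: C <- S -> L <- Q <- R -> A -> N
  P3: C <- S -> L <- Q <- R -> N
  P4: C <- R -> Q -> L <- S -> N
  P5: C <- R -> A -> N
  P6: C <- R -> N
The empty set is not sufficient: P1 (C <- S -> N) has no collider blocking it and no conditioned non-collider, so it is open.
Try {R, S}:
  P1: blocked at fork node S ∈ conditioning set.
  P2: blocked at fork node S ∈ conditioning set.
  P3: blocked at fork node S ∈ conditioning set.
  P4: blocked at fork node R ∈ conditioning set.
  P5: blocked at fork node R ∈ conditioning set.
  P6: blocked at fork node R ∈ conditioning set.
{R, S} contains no descendant of C and blocks every backdoor path.
Every element of {R, S} is needed (dropping R leaves P5 open; dropping S leaves P1 open), so no proper subset is valid.
Among all size-2 subsets of the eligible variables, only {R, S} blocks every backdoor path, so it is the unique smallest valid adjustment set.

{R, S}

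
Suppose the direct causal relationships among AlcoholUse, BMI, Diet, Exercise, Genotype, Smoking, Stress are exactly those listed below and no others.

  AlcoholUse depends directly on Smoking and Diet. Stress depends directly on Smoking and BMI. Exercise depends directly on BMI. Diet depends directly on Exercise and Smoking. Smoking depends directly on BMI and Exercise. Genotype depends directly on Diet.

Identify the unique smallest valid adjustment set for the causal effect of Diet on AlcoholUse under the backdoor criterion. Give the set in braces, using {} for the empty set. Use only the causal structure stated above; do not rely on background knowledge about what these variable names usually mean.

Variables eligible for adjustment (non-descendants of Diet, excluding Diet and AlcoholUse): {BMI, Exercise, Smoking, Stress}.
Backdoor paths from Diet to AlcoholUse:
  P1: Diet <- Exercise <- BMI -> Smoking -> AlcoholUse
  P2: Diet <- Exercise <- BMI -> Stress <- Smoking -> AlcoholUse
  P3: Diet <- Exercise -> Smoking -> AlcoholUse
  P4: Diet <- Smoking -> AlcoholUse
The empty set is not sufficient: P1 (Diet <- Exercise <- BMI -> Smoking -> AlcoholUse) has no collider blocking it and no conditioned non-collider, so it is open.
Try {Smoking}:
  P1: blocked at chain node Smoking ∈ conditioning set.
  P2: blocked at collider Stress (neither it nor any descendant is in the conditioning set).
  P3: blocked at chain node Smoking ∈ conditioning set.
  P4: blocked at fork node Smoking ∈ conditioning set.
{Smoking} contains no descendant of Diet and blocks every backdoor path.
No other singleton works — e.g. {BMI} leaves P3 open — so {Smoking} is the unique smallest valid adjustment set.

{Smoking}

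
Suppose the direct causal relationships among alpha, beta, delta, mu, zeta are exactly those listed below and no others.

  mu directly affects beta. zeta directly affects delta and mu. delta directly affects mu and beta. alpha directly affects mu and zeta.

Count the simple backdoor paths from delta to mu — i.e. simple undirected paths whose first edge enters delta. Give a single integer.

2

A backdoor path from delta to mu is any simple undirected path whose first edge points into delta (i.e. leaves delta via a parent).
Parents of delta: {zeta}.
Enumerating:
  P1: delta <- zeta <- alpha -> mu
  P2: delta <- zeta -> mu
That exhausts the simple backdoor paths. Count: 2.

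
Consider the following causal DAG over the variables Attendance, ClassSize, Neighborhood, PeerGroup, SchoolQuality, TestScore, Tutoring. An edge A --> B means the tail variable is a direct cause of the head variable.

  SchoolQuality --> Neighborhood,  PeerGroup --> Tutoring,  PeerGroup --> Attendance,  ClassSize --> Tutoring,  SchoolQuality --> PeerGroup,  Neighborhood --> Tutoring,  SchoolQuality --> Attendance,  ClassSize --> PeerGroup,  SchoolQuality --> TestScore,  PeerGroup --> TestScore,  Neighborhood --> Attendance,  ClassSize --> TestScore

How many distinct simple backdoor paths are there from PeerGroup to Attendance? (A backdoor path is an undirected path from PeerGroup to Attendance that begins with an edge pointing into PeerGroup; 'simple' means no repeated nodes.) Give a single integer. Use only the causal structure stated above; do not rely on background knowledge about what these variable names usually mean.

A backdoor path from PeerGroup to Attendance is any simple undirected path whose first edge points into PeerGroup (i.e. leaves PeerGroup via a parent).
Parents of PeerGroup: {ClassSize, SchoolQuality}.
Enumerating:
  P1: PeerGroup <- SchoolQuality -> Neighborhood -> Attendance
  P2: PeerGroup <- SchoolQuality -> Attendance
  P3: PeerGroup <- SchoolQuality -> TestScore <- ClassSize -> Tutoring <- Neighborhood -> Attendance
  P4: PeerGroup <- ClassSize -> Tutoring <- Neighborhood <- SchoolQuality -> Attendance
  P5: PeerGroup <- ClassSize -> Tutoring <- Neighborhood -> Attendance
  P6: PeerGroup <- ClassSize -> TestScore <- SchoolQuality -> Neighborhood -> Attendance
  P7: PeerGroup <- ClassSize -> TestScore <- SchoolQuality -> Attendance
That exhausts the simple backdoor paths. Count: 7.

7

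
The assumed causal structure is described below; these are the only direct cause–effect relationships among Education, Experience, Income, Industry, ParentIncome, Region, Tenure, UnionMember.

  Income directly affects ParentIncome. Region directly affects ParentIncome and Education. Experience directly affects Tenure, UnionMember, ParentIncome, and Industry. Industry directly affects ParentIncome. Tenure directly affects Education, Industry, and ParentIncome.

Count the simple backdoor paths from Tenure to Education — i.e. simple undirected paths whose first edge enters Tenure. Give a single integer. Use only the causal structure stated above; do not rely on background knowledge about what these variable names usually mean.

2

A backdoor path from Tenure to Education is any simple undirected path whose first edge points into Tenure (i.e. leaves Tenure via a parent).
Parents of Tenure: {Experience}.
Enumerating:
  P1: Tenure <- Experience -> Industry -> ParentIncome <- Region -> Education
  P2: Tenure <- Experience -> ParentIncome <- Region -> Education
That exhausts the simple backdoor paths. Count: 2.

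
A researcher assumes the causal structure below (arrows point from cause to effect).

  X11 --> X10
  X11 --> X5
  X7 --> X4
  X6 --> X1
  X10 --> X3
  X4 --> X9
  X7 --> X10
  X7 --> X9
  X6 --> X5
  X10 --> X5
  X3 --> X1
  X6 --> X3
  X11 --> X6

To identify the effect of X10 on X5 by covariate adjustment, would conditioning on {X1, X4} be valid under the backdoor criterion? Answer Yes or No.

No

Backdoor paths from X10 to X5 (paths whose first edge points into X10):
  P1: X10 <- X11 -> X6 -> X5
  P2: X10 <- X11 -> X5
Condition 1 (no descendant of X10 in the set): FAILS — X1 is a descendant of X10.
Condition 2 (every backdoor path blocked by {X1, X4}):
  P1: open — no interior node is in the conditioning set.
  P2: open — no interior node is in the conditioning set.
{X1, X4} does not satisfy the backdoor criterion.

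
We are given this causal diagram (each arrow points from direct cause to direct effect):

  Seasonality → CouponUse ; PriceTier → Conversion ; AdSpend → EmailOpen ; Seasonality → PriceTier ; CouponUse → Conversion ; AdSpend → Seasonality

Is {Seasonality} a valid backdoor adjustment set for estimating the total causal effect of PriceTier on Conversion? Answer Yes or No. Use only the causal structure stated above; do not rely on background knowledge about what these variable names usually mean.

Yes

Backdoor paths from PriceTier to Conversion (paths whose first edge points into PriceTier):
  P1: PriceTier <- Seasonality -> CouponUse -> Conversion
Condition 1 (no descendant of PriceTier in the set): holds — descendants of PriceTier are {Conversion}; none are in {Seasonality}.
Condition 2 (every backdoor path blocked by {Seasonality}):
  P1: blocked at fork node Seasonality ∈ conditioning set.
{Seasonality} satisfies the backdoor criterion.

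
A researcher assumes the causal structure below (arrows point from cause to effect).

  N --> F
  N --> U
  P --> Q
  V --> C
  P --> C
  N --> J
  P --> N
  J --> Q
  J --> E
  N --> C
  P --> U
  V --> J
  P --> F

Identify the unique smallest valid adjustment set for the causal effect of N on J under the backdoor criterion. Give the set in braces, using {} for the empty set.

{}

Variables eligible for adjustment (non-descendants of N, excluding N and J): {P, V}.
Backdoor paths from N to J:
  P1: N <- P -> C <- V -> J
  P2: N <- P -> Q <- J
Each backdoor path contains an unconditioned collider, so every path is already blocked with the empty conditioning set:
  P1: blocked at collider C (neither it nor any descendant is in the conditioning set).
  P2: blocked at collider Q (neither it nor any descendant is in the conditioning set).
The empty set is therefore the unique smallest valid set.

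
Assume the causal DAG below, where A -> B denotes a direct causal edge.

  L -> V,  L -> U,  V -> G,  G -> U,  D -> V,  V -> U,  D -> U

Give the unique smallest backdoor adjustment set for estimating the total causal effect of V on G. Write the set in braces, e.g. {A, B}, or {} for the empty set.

{}

Variables eligible for adjustment (non-descendants of V, excluding V and G): {D, L}.
Backdoor paths from V to G:
  P1: V <- D -> U <- G
  P2: V <- L -> U <- G
Each backdoor path contains an unconditioned collider, so every path is already blocked with the empty conditioning set:
  P1: blocked at collider U (neither it nor any descendant is in the conditioning set).
  P2: blocked at collider U (neither it nor any descendant is in the conditioning set).
The empty set is therefore the unique smallest valid set.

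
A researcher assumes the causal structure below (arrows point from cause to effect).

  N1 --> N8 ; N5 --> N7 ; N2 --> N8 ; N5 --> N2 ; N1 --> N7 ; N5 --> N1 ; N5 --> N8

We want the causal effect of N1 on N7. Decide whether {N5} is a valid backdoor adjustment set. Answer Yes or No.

Yes

Backdoor paths from N1 to N7 (paths whose first edge points into N1):
  P1: N1 <- N5 -> N7
Condition 1 (no descendant of N1 in the set): holds — descendants of N1 are {N7, N8}; none are in {N5}.
Condition 2 (every backdoor path blocked by {N5}):
  P1: blocked at fork node N5 ∈ conditioning set.
{N5} satisfies the backdoor criterion.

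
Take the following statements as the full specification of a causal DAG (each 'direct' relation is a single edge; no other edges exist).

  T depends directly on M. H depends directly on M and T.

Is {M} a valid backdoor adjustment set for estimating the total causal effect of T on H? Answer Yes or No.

Backdoor paths from T to H (paths whose first edge points into T):
  P1: T <- M -> H
Condition 1 (no descendant of T in the set): holds — descendants of T are {H}; none are in {M}.
Condition 2 (every backdoor path blocked by {M}):
  P1: blocked at fork node M ∈ conditioning set.
{M} satisfies the backdoor criterion.

Yes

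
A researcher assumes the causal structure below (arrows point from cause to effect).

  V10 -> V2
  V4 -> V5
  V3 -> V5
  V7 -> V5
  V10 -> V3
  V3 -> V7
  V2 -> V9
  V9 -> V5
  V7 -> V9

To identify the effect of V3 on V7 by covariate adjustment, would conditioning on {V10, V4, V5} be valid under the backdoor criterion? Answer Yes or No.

Backdoor paths from V3 to V7 (paths whose first edge points into V3):
  P1: V3 <- V10 -> V2 -> V9 <- V7
  P2: V3 <- V10 -> V2 -> V9 -> V5 <- V7
Condition 1 (no descendant of V3 in the set): FAILS — V5 is a descendant of V3.
Condition 2 (every backdoor path blocked by {V10, V4, V5}):
  P1: blocked at fork node V10 ∈ conditioning set.
  P2: blocked at fork node V10 ∈ conditioning set.
{V10, V4, V5} does not satisfy the backdoor criterion.

No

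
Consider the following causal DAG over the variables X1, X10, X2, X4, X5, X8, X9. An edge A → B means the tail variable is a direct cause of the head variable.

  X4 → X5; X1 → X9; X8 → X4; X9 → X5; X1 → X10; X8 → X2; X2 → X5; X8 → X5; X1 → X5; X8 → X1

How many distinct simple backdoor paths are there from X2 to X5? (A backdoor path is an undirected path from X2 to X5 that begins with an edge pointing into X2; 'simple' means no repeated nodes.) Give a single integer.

4

A backdoor path from X2 to X5 is any simple undirected path whose first edge points into X2 (i.e. leaves X2 via a parent).
Parents of X2: {X8}.
Enumerating:
  P1: X2 <- X8 -> X1 -> X9 -> X5
  P2: X2 <- X8 -> X1 -> X5
  P3: X2 <- X8 -> X4 -> X5
  P4: X2 <- X8 -> X5
That exhausts the simple backdoor paths. Count: 4.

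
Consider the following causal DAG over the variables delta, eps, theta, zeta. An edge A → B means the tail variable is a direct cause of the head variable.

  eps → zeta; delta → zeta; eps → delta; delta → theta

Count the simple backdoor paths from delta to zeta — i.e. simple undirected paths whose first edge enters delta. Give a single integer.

A backdoor path from delta to zeta is any simple undirected path whose first edge points into delta (i.e. leaves delta via a parent).
Parents of delta: {eps}.
Enumerating:
  P1: delta <- eps -> zeta
That exhausts the simple backdoor paths. Count: 1.

1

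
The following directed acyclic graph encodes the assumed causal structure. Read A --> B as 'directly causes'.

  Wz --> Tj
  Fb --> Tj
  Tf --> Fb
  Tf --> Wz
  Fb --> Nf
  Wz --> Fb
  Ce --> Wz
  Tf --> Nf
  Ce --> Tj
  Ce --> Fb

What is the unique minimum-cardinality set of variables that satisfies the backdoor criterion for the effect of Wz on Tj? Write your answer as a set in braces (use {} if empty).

{Ce, Tf}

Variables eligible for adjustment (non-descendants of Wz, excluding Wz and Tj): {Ce, Tf}.
Backdoor paths from Wz to Tj:
  P1: Wz <- Ce -> Fb -> Tj
  P2: Wz <- Ce -> Tj
  P3: Wz <- Tf -> Fb <- Ce -> Tj
  P4: Wz <- Tf -> Fb -> Tj
  P5: Wz <- Tf -> Nf <- Fb <- Ce -> Tj
  P6: Wz <- Tf -> Nf <- Fb -> Tj
The empty set is not sufficient: P1 (Wz <- Ce -> Fb -> Tj) has no collider blocking it and no conditioned non-collider, so it is open.
Try {Ce, Tf}:
  P1: blocked at fork node Ce ∈ conditioning set.
  P2: blocked at fork node Ce ∈ conditioning set.
  P3: blocked at fork node Tf ∈ conditioning set.
  P4: blocked at fork node Tf ∈ conditioning set.
  P5: blocked at fork node Tf ∈ conditioning set.
  P6: blocked at fork node Tf ∈ conditioning set.
{Ce, Tf} contains no descendant of Wz and blocks every backdoor path.
Every element of {Ce, Tf} is needed (dropping Ce leaves P1 open; dropping Tf leaves P4 open), so no proper subset is valid.
Among all size-2 subsets of the eligible variables, only {Ce, Tf} blocks every backdoor path, so it is the unique smallest valid adjustment set.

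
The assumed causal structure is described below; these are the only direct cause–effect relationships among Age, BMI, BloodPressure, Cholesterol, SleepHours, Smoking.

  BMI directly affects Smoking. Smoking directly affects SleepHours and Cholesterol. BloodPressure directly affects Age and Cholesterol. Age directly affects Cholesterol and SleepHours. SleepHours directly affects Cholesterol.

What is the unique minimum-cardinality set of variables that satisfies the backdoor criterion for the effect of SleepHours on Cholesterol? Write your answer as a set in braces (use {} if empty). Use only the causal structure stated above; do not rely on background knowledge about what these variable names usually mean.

Variables eligible for adjustment (non-descendants of SleepHours, excluding SleepHours and Cholesterol): {Age, BMI, BloodPressure, Smoking}.
Backdoor paths from SleepHours to Cholesterol:
  P1: SleepHours <- Age <- BloodPressure -> Cholesterol
  P2: SleepHours <- Age -> Cholesterol
  P3: SleepHours <- Smoking -> Cholesterol
The empty set is not sufficient: P1 (SleepHours <- Age <- BloodPressure -> Cholesterol) has no collider blocking it and no conditioned non-collider, so it is open.
Try {Age, Smoking}:
  P1: blocked at chain node Age ∈ conditioning set.
  P2: blocked at fork node Age ∈ conditioning set.
  P3: blocked at fork node Smoking ∈ conditioning set.
{Age, Smoking} contains no descendant of SleepHours and blocks every backdoor path.
Every element of {Age, Smoking} is needed (dropping Age leaves P1 open; dropping Smoking leaves P3 open), so no proper subset is valid.
Among all size-2 subsets of the eligible variables, only {Age, Smoking} blocks every backdoor path, so it is the unique smallest valid adjustment set.

{Age, Smoking}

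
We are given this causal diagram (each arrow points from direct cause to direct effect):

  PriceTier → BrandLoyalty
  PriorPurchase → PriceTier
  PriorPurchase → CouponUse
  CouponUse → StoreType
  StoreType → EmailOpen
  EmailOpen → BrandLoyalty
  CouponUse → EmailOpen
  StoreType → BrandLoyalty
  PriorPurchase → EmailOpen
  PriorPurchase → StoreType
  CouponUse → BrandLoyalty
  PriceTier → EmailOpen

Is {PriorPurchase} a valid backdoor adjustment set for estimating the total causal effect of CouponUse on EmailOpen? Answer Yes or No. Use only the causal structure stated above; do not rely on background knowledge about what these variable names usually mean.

Backdoor paths from CouponUse to EmailOpen (paths whose first edge points into CouponUse):
  P1: CouponUse <- PriorPurchase -> PriceTier -> EmailOpen
  P2: CouponUse <- PriorPurchase -> PriceTier -> BrandLoyalty <- StoreType -> EmailOpen
  P3: CouponUse <- PriorPurchase -> PriceTier -> BrandLoyalty <- EmailOpen
  P4: CouponUse <- PriorPurchase -> StoreType -> EmailOpen
  P5: CouponUse <- PriorPurchase -> StoreType -> BrandLoyalty <- PriceTier -> EmailOpen
  P6: CouponUse <- PriorPurchase -> StoreType -> BrandLoyalty <- EmailOpen
  P7: CouponUse <- PriorPurchase -> EmailOpen
Condition 1 (no descendant of CouponUse in the set): holds — descendants of CouponUse are {BrandLoyalty, EmailOpen, StoreType}; none are in {PriorPurchase}.
Condition 2 (every backdoor path blocked by {PriorPurchase}):
  P1: blocked at fork node PriorPurchase ∈ conditioning set.
  P2: blocked at fork node PriorPurchase ∈ conditioning set.
  P3: blocked at fork node PriorPurchase ∈ conditioning set.
  P4: blocked at fork node PriorPurchase ∈ conditioning set.
  P5: blocked at fork node PriorPurchase ∈ conditioning set.
  P6: blocked at fork node PriorPurchase ∈ conditioning set.
  P7: blocked at fork node PriorPurchase ∈ conditioning set.
{PriorPurchase} satisfies the backdoor criterion.

Yes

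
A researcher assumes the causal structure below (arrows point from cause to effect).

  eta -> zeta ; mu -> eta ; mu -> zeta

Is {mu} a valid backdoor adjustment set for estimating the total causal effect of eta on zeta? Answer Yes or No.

Yes

Backdoor paths from eta to zeta (paths whose first edge points into eta):
  P1: eta <- mu -> zeta
Condition 1 (no descendant of eta in the set): holds — descendants of eta are {zeta}; none are in {mu}.
Condition 2 (every backdoor path blocked by {mu}):
  P1: blocked at fork node mu ∈ conditioning set.
{mu} satisfies the backdoor criterion.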